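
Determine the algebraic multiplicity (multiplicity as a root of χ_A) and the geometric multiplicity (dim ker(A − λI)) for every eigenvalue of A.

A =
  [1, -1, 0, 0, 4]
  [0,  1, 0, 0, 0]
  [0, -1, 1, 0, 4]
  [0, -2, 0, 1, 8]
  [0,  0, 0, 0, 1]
λ = 1: alg = 5, geom = 4

Step 1 — factor the characteristic polynomial to read off the algebraic multiplicities:
  χ_A(x) = (x - 1)^5

Step 2 — compute geometric multiplicities via the rank-nullity identity g(λ) = n − rank(A − λI):
  rank(A − (1)·I) = 1, so dim ker(A − (1)·I) = n − 1 = 4

Summary:
  λ = 1: algebraic multiplicity = 5, geometric multiplicity = 4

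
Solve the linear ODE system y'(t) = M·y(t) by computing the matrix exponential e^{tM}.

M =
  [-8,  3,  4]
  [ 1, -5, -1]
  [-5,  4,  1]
e^{tM} =
  [-t^2*exp(-4*t)/2 - 4*t*exp(-4*t) + exp(-4*t), t^2*exp(-4*t)/2 + 3*t*exp(-4*t), t^2*exp(-4*t)/2 + 4*t*exp(-4*t)]
  [t*exp(-4*t), -t*exp(-4*t) + exp(-4*t), -t*exp(-4*t)]
  [-t^2*exp(-4*t)/2 - 5*t*exp(-4*t), t^2*exp(-4*t)/2 + 4*t*exp(-4*t), t^2*exp(-4*t)/2 + 5*t*exp(-4*t) + exp(-4*t)]

Strategy: write M = P · J · P⁻¹ where J is a Jordan canonical form, so e^{tM} = P · e^{tJ} · P⁻¹, and e^{tJ} can be computed block-by-block.

M has Jordan form
J =
  [-4,  1,  0]
  [ 0, -4,  1]
  [ 0,  0, -4]
(up to reordering of blocks).

Per-block formulas:
  For a 3×3 Jordan block J_3(-4): exp(t · J_3(-4)) = e^(-4t)·(I + t·N + (t^2/2)·N^2), where N is the 3×3 nilpotent shift.

After assembling e^{tJ} and conjugating by P, we get:

e^{tM} =
  [-t^2*exp(-4*t)/2 - 4*t*exp(-4*t) + exp(-4*t), t^2*exp(-4*t)/2 + 3*t*exp(-4*t), t^2*exp(-4*t)/2 + 4*t*exp(-4*t)]
  [t*exp(-4*t), -t*exp(-4*t) + exp(-4*t), -t*exp(-4*t)]
  [-t^2*exp(-4*t)/2 - 5*t*exp(-4*t), t^2*exp(-4*t)/2 + 4*t*exp(-4*t), t^2*exp(-4*t)/2 + 5*t*exp(-4*t) + exp(-4*t)]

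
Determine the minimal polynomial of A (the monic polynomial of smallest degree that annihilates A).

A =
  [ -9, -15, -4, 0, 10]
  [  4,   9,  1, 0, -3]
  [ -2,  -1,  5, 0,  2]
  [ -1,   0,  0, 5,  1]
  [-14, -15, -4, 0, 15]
x^3 - 15*x^2 + 75*x - 125

The characteristic polynomial is χ_A(x) = (x - 5)^5, so the eigenvalues are known. The minimal polynomial is
  m_A(x) = Π_λ (x − λ)^{k_λ}
where k_λ is the size of the *largest* Jordan block for λ (equivalently, the smallest k with (A − λI)^k v = 0 for every generalised eigenvector v of λ).

  λ = 5: largest Jordan block has size 3, contributing (x − 5)^3

So m_A(x) = (x - 5)^3 = x^3 - 15*x^2 + 75*x - 125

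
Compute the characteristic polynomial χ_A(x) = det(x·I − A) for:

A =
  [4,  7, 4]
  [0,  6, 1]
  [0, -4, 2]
x^3 - 12*x^2 + 48*x - 64

Expanding det(x·I − A) (e.g. by cofactor expansion or by noting that A is similar to its Jordan form J, which has the same characteristic polynomial as A) gives
  χ_A(x) = x^3 - 12*x^2 + 48*x - 64
which factors as (x - 4)^3. The eigenvalues (with algebraic multiplicities) are λ = 4 with multiplicity 3.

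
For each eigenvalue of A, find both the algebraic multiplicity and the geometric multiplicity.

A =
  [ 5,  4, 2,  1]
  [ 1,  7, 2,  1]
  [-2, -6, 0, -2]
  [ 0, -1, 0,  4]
λ = 4: alg = 4, geom = 2

Step 1 — factor the characteristic polynomial to read off the algebraic multiplicities:
  χ_A(x) = (x - 4)^4

Step 2 — compute geometric multiplicities via the rank-nullity identity g(λ) = n − rank(A − λI):
  rank(A − (4)·I) = 2, so dim ker(A − (4)·I) = n − 2 = 2

Summary:
  λ = 4: algebraic multiplicity = 4, geometric multiplicity = 2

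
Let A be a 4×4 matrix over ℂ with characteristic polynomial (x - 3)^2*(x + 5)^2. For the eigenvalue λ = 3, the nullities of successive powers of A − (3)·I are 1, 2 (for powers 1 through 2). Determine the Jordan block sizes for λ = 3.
Block sizes for λ = 3: [2]

From the dimensions of kernels of powers, the number of Jordan blocks of size at least j is d_j − d_{j−1} where d_j = dim ker(N^j) (with d_0 = 0). Computing the differences gives [1, 1].
The number of blocks of size exactly k is (#blocks of size ≥ k) − (#blocks of size ≥ k + 1), so the partition is: 1 block(s) of size 2.
In nonincreasing order the block sizes are [2].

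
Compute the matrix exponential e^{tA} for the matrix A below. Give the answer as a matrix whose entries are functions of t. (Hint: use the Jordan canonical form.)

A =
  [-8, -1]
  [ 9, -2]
e^{tA} =
  [-3*t*exp(-5*t) + exp(-5*t), -t*exp(-5*t)]
  [9*t*exp(-5*t), 3*t*exp(-5*t) + exp(-5*t)]

Strategy: write A = P · J · P⁻¹ where J is a Jordan canonical form, so e^{tA} = P · e^{tJ} · P⁻¹, and e^{tJ} can be computed block-by-block.

A has Jordan form
J =
  [-5,  1]
  [ 0, -5]
(up to reordering of blocks).

Per-block formulas:
  For a 2×2 Jordan block J_2(-5): exp(t · J_2(-5)) = e^(-5t)·(I + t·N), where N is the 2×2 nilpotent shift.

After assembling e^{tJ} and conjugating by P, we get:

e^{tA} =
  [-3*t*exp(-5*t) + exp(-5*t), -t*exp(-5*t)]
  [9*t*exp(-5*t), 3*t*exp(-5*t) + exp(-5*t)]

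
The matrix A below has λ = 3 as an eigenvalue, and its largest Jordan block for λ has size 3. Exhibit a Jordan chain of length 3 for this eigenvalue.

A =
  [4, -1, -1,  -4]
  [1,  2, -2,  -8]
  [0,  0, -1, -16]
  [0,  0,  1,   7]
A Jordan chain for λ = 3 of length 3:
v_1 = (1, 1, 0, 0)ᵀ
v_2 = (-1, -2, -4, 1)ᵀ
v_3 = (0, 0, 1, 0)ᵀ

Let N = A − (3)·I. We want v_3 with N^3 v_3 = 0 but N^2 v_3 ≠ 0; then v_{j-1} := N · v_j for j = 3, …, 2.

Pick v_3 = (0, 0, 1, 0)ᵀ.
Then v_2 = N · v_3 = (-1, -2, -4, 1)ᵀ.
Then v_1 = N · v_2 = (1, 1, 0, 0)ᵀ.

Sanity check: (A − (3)·I) v_1 = (0, 0, 0, 0)ᵀ = 0. ✓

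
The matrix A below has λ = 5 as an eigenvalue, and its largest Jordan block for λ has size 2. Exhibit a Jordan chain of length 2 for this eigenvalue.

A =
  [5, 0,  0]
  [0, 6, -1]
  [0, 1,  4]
A Jordan chain for λ = 5 of length 2:
v_1 = (0, 1, 1)ᵀ
v_2 = (0, 1, 0)ᵀ

Let N = A − (5)·I. We want v_2 with N^2 v_2 = 0 but N^1 v_2 ≠ 0; then v_{j-1} := N · v_j for j = 2, …, 2.

Pick v_2 = (0, 1, 0)ᵀ.
Then v_1 = N · v_2 = (0, 1, 1)ᵀ.

Sanity check: (A − (5)·I) v_1 = (0, 0, 0)ᵀ = 0. ✓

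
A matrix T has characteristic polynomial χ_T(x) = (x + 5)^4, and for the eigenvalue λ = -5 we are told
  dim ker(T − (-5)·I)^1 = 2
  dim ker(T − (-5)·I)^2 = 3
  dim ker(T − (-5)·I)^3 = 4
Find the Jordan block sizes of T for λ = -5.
Block sizes for λ = -5: [3, 1]

From the dimensions of kernels of powers, the number of Jordan blocks of size at least j is d_j − d_{j−1} where d_j = dim ker(N^j) (with d_0 = 0). Computing the differences gives [2, 1, 1].
The number of blocks of size exactly k is (#blocks of size ≥ k) − (#blocks of size ≥ k + 1), so the partition is: 1 block(s) of size 1, 1 block(s) of size 3.
In nonincreasing order the block sizes are [3, 1].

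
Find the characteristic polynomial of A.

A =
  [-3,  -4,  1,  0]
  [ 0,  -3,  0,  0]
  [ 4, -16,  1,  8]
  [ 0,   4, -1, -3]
x^4 + 8*x^3 + 22*x^2 + 24*x + 9

Expanding det(x·I − A) (e.g. by cofactor expansion or by noting that A is similar to its Jordan form J, which has the same characteristic polynomial as A) gives
  χ_A(x) = x^4 + 8*x^3 + 22*x^2 + 24*x + 9
which factors as (x + 1)^2*(x + 3)^2. The eigenvalues (with algebraic multiplicities) are λ = -3 with multiplicity 2, λ = -1 with multiplicity 2.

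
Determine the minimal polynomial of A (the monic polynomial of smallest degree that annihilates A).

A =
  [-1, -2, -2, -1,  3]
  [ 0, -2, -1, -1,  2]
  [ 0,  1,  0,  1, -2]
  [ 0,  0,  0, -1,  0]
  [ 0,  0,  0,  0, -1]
x^2 + 2*x + 1

The characteristic polynomial is χ_A(x) = (x + 1)^5, so the eigenvalues are known. The minimal polynomial is
  m_A(x) = Π_λ (x − λ)^{k_λ}
where k_λ is the size of the *largest* Jordan block for λ (equivalently, the smallest k with (A − λI)^k v = 0 for every generalised eigenvector v of λ).

  λ = -1: largest Jordan block has size 2, contributing (x + 1)^2

So m_A(x) = (x + 1)^2 = x^2 + 2*x + 1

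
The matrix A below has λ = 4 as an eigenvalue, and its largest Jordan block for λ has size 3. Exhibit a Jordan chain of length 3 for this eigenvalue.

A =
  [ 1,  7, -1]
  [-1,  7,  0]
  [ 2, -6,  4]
A Jordan chain for λ = 4 of length 3:
v_1 = (6, 2, -4)ᵀ
v_2 = (7, 3, -6)ᵀ
v_3 = (0, 1, 0)ᵀ

Let N = A − (4)·I. We want v_3 with N^3 v_3 = 0 but N^2 v_3 ≠ 0; then v_{j-1} := N · v_j for j = 3, …, 2.

Pick v_3 = (0, 1, 0)ᵀ.
Then v_2 = N · v_3 = (7, 3, -6)ᵀ.
Then v_1 = N · v_2 = (6, 2, -4)ᵀ.

Sanity check: (A − (4)·I) v_1 = (0, 0, 0)ᵀ = 0. ✓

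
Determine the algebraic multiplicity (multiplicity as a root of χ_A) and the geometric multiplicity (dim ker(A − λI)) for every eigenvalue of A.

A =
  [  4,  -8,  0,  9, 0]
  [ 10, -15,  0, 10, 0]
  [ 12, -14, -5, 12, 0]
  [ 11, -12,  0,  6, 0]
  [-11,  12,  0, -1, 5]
λ = -5: alg = 3, geom = 2; λ = 5: alg = 2, geom = 2

Step 1 — factor the characteristic polynomial to read off the algebraic multiplicities:
  χ_A(x) = (x - 5)^2*(x + 5)^3

Step 2 — compute geometric multiplicities via the rank-nullity identity g(λ) = n − rank(A − λI):
  rank(A − (-5)·I) = 3, so dim ker(A − (-5)·I) = n − 3 = 2
  rank(A − (5)·I) = 3, so dim ker(A − (5)·I) = n − 3 = 2

Summary:
  λ = -5: algebraic multiplicity = 3, geometric multiplicity = 2
  λ = 5: algebraic multiplicity = 2, geometric multiplicity = 2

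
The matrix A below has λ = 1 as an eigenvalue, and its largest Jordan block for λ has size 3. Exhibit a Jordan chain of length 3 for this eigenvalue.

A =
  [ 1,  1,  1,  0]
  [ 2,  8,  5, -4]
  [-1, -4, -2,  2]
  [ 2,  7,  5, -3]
A Jordan chain for λ = 1 of length 3:
v_1 = (1, 1, -1, 1)ᵀ
v_2 = (0, 2, -1, 2)ᵀ
v_3 = (1, 0, 0, 0)ᵀ

Let N = A − (1)·I. We want v_3 with N^3 v_3 = 0 but N^2 v_3 ≠ 0; then v_{j-1} := N · v_j for j = 3, …, 2.

Pick v_3 = (1, 0, 0, 0)ᵀ.
Then v_2 = N · v_3 = (0, 2, -1, 2)ᵀ.
Then v_1 = N · v_2 = (1, 1, -1, 1)ᵀ.

Sanity check: (A − (1)·I) v_1 = (0, 0, 0, 0)ᵀ = 0. ✓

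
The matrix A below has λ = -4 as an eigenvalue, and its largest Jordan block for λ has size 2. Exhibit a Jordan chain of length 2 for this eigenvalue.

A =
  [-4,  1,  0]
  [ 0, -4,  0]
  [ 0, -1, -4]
A Jordan chain for λ = -4 of length 2:
v_1 = (1, 0, -1)ᵀ
v_2 = (0, 1, 0)ᵀ

Let N = A − (-4)·I. We want v_2 with N^2 v_2 = 0 but N^1 v_2 ≠ 0; then v_{j-1} := N · v_j for j = 2, …, 2.

Pick v_2 = (0, 1, 0)ᵀ.
Then v_1 = N · v_2 = (1, 0, -1)ᵀ.

Sanity check: (A − (-4)·I) v_1 = (0, 0, 0)ᵀ = 0. ✓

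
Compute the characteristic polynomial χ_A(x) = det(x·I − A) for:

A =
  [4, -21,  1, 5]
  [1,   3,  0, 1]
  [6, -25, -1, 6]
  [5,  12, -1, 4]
x^4 - 10*x^3 + 13*x^2 + 60*x + 36

Expanding det(x·I − A) (e.g. by cofactor expansion or by noting that A is similar to its Jordan form J, which has the same characteristic polynomial as A) gives
  χ_A(x) = x^4 - 10*x^3 + 13*x^2 + 60*x + 36
which factors as (x - 6)^2*(x + 1)^2. The eigenvalues (with algebraic multiplicities) are λ = -1 with multiplicity 2, λ = 6 with multiplicity 2.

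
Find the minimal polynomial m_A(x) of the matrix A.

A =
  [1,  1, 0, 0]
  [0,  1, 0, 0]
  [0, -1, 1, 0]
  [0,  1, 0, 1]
x^2 - 2*x + 1

The characteristic polynomial is χ_A(x) = (x - 1)^4, so the eigenvalues are known. The minimal polynomial is
  m_A(x) = Π_λ (x − λ)^{k_λ}
where k_λ is the size of the *largest* Jordan block for λ (equivalently, the smallest k with (A − λI)^k v = 0 for every generalised eigenvector v of λ).

  λ = 1: largest Jordan block has size 2, contributing (x − 1)^2

So m_A(x) = (x - 1)^2 = x^2 - 2*x + 1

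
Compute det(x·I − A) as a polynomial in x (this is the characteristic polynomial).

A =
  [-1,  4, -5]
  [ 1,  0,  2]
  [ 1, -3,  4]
x^3 - 3*x^2 + 3*x - 1

Expanding det(x·I − A) (e.g. by cofactor expansion or by noting that A is similar to its Jordan form J, which has the same characteristic polynomial as A) gives
  χ_A(x) = x^3 - 3*x^2 + 3*x - 1
which factors as (x - 1)^3. The eigenvalues (with algebraic multiplicities) are λ = 1 with multiplicity 3.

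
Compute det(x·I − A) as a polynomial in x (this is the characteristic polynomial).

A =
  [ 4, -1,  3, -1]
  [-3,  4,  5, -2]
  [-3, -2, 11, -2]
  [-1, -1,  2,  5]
x^4 - 24*x^3 + 216*x^2 - 864*x + 1296

Expanding det(x·I − A) (e.g. by cofactor expansion or by noting that A is similar to its Jordan form J, which has the same characteristic polynomial as A) gives
  χ_A(x) = x^4 - 24*x^3 + 216*x^2 - 864*x + 1296
which factors as (x - 6)^4. The eigenvalues (with algebraic multiplicities) are λ = 6 with multiplicity 4.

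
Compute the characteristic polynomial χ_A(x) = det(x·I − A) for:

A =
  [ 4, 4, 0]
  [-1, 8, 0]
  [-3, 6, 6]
x^3 - 18*x^2 + 108*x - 216

Expanding det(x·I − A) (e.g. by cofactor expansion or by noting that A is similar to its Jordan form J, which has the same characteristic polynomial as A) gives
  χ_A(x) = x^3 - 18*x^2 + 108*x - 216
which factors as (x - 6)^3. The eigenvalues (with algebraic multiplicities) are λ = 6 with multiplicity 3.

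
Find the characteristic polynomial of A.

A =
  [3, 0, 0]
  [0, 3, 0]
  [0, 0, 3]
x^3 - 9*x^2 + 27*x - 27

Expanding det(x·I − A) (e.g. by cofactor expansion or by noting that A is similar to its Jordan form J, which has the same characteristic polynomial as A) gives
  χ_A(x) = x^3 - 9*x^2 + 27*x - 27
which factors as (x - 3)^3. The eigenvalues (with algebraic multiplicities) are λ = 3 with multiplicity 3.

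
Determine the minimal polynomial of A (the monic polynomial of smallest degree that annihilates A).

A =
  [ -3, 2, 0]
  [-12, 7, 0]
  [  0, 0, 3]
x^2 - 4*x + 3

The characteristic polynomial is χ_A(x) = (x - 3)^2*(x - 1), so the eigenvalues are known. The minimal polynomial is
  m_A(x) = Π_λ (x − λ)^{k_λ}
where k_λ is the size of the *largest* Jordan block for λ (equivalently, the smallest k with (A − λI)^k v = 0 for every generalised eigenvector v of λ).

  λ = 1: largest Jordan block has size 1, contributing (x − 1)
  λ = 3: largest Jordan block has size 1, contributing (x − 3)

So m_A(x) = (x - 3)*(x - 1) = x^2 - 4*x + 3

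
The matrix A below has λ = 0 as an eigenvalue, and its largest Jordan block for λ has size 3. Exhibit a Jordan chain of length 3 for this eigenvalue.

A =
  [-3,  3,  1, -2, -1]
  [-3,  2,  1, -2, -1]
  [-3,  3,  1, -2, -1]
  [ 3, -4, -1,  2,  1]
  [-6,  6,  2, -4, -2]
A Jordan chain for λ = 0 of length 3:
v_1 = (-3, 0, -3, 6, -6)ᵀ
v_2 = (-3, -3, -3, 3, -6)ᵀ
v_3 = (1, 0, 0, 0, 0)ᵀ

Let N = A − (0)·I. We want v_3 with N^3 v_3 = 0 but N^2 v_3 ≠ 0; then v_{j-1} := N · v_j for j = 3, …, 2.

Pick v_3 = (1, 0, 0, 0, 0)ᵀ.
Then v_2 = N · v_3 = (-3, -3, -3, 3, -6)ᵀ.
Then v_1 = N · v_2 = (-3, 0, -3, 6, -6)ᵀ.

Sanity check: (A − (0)·I) v_1 = (0, 0, 0, 0, 0)ᵀ = 0. ✓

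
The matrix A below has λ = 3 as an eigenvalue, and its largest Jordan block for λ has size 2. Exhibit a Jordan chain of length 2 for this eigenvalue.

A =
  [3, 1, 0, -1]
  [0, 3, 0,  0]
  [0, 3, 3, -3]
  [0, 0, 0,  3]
A Jordan chain for λ = 3 of length 2:
v_1 = (1, 0, 3, 0)ᵀ
v_2 = (0, 1, 0, 0)ᵀ

Let N = A − (3)·I. We want v_2 with N^2 v_2 = 0 but N^1 v_2 ≠ 0; then v_{j-1} := N · v_j for j = 2, …, 2.

Pick v_2 = (0, 1, 0, 0)ᵀ.
Then v_1 = N · v_2 = (1, 0, 3, 0)ᵀ.

Sanity check: (A − (3)·I) v_1 = (0, 0, 0, 0)ᵀ = 0. ✓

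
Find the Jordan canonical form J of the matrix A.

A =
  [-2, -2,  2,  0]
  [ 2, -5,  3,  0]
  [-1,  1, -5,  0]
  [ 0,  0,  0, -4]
J_3(-4) ⊕ J_1(-4)

The characteristic polynomial is
  det(x·I − A) = x^4 + 16*x^3 + 96*x^2 + 256*x + 256 = (x + 4)^4

Eigenvalues and multiplicities (the geometric multiplicity of λ is n − rank(A − λI), which equals the number of Jordan blocks for λ):
  λ = -4: algebraic multiplicity = 4, geometric multiplicity = 2

Determining the block sizes for each eigenvalue:
  λ = -4: with am = 4 and gm = 2, the partition is not yet determined (e.g. several partitions of 4 into 2 parts exist). Let N = A − (-4)·I. Computing rank(N^1) = 2, rank(N^2) = 1, rank(N^3) = 0; the number of blocks of size ≥ j is rank(N^{j−1}) − rank(N^j), giving [2, 1, 1]. So we have 1 block(s) of size 3, 1 block(s) of size 1 → block sizes [3, 1]

Assembling the blocks gives a Jordan form
J =
  [-4,  1,  0,  0]
  [ 0, -4,  1,  0]
  [ 0,  0, -4,  0]
  [ 0,  0,  0, -4]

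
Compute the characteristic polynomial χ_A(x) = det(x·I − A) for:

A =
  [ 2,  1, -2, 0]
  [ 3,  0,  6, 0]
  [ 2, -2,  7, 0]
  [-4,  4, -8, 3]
x^4 - 12*x^3 + 54*x^2 - 108*x + 81

Expanding det(x·I − A) (e.g. by cofactor expansion or by noting that A is similar to its Jordan form J, which has the same characteristic polynomial as A) gives
  χ_A(x) = x^4 - 12*x^3 + 54*x^2 - 108*x + 81
which factors as (x - 3)^4. The eigenvalues (with algebraic multiplicities) are λ = 3 with multiplicity 4.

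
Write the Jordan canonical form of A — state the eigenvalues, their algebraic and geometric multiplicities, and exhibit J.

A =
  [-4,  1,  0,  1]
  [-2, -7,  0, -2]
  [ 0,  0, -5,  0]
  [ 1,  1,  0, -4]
J_2(-5) ⊕ J_1(-5) ⊕ J_1(-5)

The characteristic polynomial is
  det(x·I − A) = x^4 + 20*x^3 + 150*x^2 + 500*x + 625 = (x + 5)^4

Eigenvalues and multiplicities (the geometric multiplicity of λ is n − rank(A − λI), which equals the number of Jordan blocks for λ):
  λ = -5: algebraic multiplicity = 4, geometric multiplicity = 3

Determining the block sizes for each eigenvalue:
  λ = -5: 3 blocks summing to 4 forces exactly one block of size 2 and the rest size 1 → block sizes [2, 1, 1]

Assembling the blocks gives a Jordan form
J =
  [-5,  1,  0,  0]
  [ 0, -5,  0,  0]
  [ 0,  0, -5,  0]
  [ 0,  0,  0, -5]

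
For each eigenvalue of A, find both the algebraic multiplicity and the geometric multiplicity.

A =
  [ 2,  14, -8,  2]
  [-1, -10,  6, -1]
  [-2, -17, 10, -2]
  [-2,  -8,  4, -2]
λ = 0: alg = 4, geom = 2

Step 1 — factor the characteristic polynomial to read off the algebraic multiplicities:
  χ_A(x) = x^4

Step 2 — compute geometric multiplicities via the rank-nullity identity g(λ) = n − rank(A − λI):
  rank(A − (0)·I) = 2, so dim ker(A − (0)·I) = n − 2 = 2

Summary:
  λ = 0: algebraic multiplicity = 4, geometric multiplicity = 2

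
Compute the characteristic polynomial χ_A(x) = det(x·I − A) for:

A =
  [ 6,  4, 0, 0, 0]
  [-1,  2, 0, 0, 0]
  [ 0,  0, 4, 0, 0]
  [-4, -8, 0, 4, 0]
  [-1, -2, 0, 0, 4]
x^5 - 20*x^4 + 160*x^3 - 640*x^2 + 1280*x - 1024

Expanding det(x·I − A) (e.g. by cofactor expansion or by noting that A is similar to its Jordan form J, which has the same characteristic polynomial as A) gives
  χ_A(x) = x^5 - 20*x^4 + 160*x^3 - 640*x^2 + 1280*x - 1024
which factors as (x - 4)^5. The eigenvalues (with algebraic multiplicities) are λ = 4 with multiplicity 5.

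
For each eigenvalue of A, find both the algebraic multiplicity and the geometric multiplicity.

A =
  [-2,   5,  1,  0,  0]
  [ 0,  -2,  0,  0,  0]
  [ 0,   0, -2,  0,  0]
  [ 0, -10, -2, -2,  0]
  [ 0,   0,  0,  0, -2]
λ = -2: alg = 5, geom = 4

Step 1 — factor the characteristic polynomial to read off the algebraic multiplicities:
  χ_A(x) = (x + 2)^5

Step 2 — compute geometric multiplicities via the rank-nullity identity g(λ) = n − rank(A − λI):
  rank(A − (-2)·I) = 1, so dim ker(A − (-2)·I) = n − 1 = 4

Summary:
  λ = -2: algebraic multiplicity = 5, geometric multiplicity = 4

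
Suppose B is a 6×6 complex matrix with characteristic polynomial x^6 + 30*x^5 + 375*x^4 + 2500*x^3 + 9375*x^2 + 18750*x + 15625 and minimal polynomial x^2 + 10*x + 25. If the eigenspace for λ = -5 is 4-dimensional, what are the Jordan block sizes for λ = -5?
Block sizes for λ = -5: [2, 2, 1, 1]

Step 1 — from the characteristic polynomial, algebraic multiplicity of λ = -5 is 6. From dim ker(B − (-5)·I) = 4, there are exactly 4 Jordan blocks for λ = -5.
Step 2 — from the minimal polynomial, the factor (x + 5)^2 tells us the largest block for λ = -5 has size 2.
Step 3 — with total size 6, 4 blocks, and largest block 2, the block sizes (in nonincreasing order) are [2, 2, 1, 1].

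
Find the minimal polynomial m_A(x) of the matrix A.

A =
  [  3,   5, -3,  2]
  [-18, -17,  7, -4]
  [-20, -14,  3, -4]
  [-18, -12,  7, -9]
x^3 + 15*x^2 + 75*x + 125

The characteristic polynomial is χ_A(x) = (x + 5)^4, so the eigenvalues are known. The minimal polynomial is
  m_A(x) = Π_λ (x − λ)^{k_λ}
where k_λ is the size of the *largest* Jordan block for λ (equivalently, the smallest k with (A − λI)^k v = 0 for every generalised eigenvector v of λ).

  λ = -5: largest Jordan block has size 3, contributing (x + 5)^3

So m_A(x) = (x + 5)^3 = x^3 + 15*x^2 + 75*x + 125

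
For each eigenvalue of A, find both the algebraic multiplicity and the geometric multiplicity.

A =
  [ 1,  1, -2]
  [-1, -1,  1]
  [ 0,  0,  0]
λ = 0: alg = 3, geom = 1

Step 1 — factor the characteristic polynomial to read off the algebraic multiplicities:
  χ_A(x) = x^3

Step 2 — compute geometric multiplicities via the rank-nullity identity g(λ) = n − rank(A − λI):
  rank(A − (0)·I) = 2, so dim ker(A − (0)·I) = n − 2 = 1

Summary:
  λ = 0: algebraic multiplicity = 3, geometric multiplicity = 1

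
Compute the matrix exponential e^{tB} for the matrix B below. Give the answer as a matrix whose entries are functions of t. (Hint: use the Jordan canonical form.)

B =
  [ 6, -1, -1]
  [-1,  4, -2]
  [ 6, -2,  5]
e^{tB} =
  [-2*t^2*exp(5*t) + t*exp(5*t) + exp(5*t), t^2*exp(5*t) - t*exp(5*t), t^2*exp(5*t)/2 - t*exp(5*t)]
  [-6*t^2*exp(5*t) - t*exp(5*t), 3*t^2*exp(5*t) - t*exp(5*t) + exp(5*t), 3*t^2*exp(5*t)/2 - 2*t*exp(5*t)]
  [4*t^2*exp(5*t) + 6*t*exp(5*t), -2*t^2*exp(5*t) - 2*t*exp(5*t), -t^2*exp(5*t) + exp(5*t)]

Strategy: write B = P · J · P⁻¹ where J is a Jordan canonical form, so e^{tB} = P · e^{tJ} · P⁻¹, and e^{tJ} can be computed block-by-block.

B has Jordan form
J =
  [5, 1, 0]
  [0, 5, 1]
  [0, 0, 5]
(up to reordering of blocks).

Per-block formulas:
  For a 3×3 Jordan block J_3(5): exp(t · J_3(5)) = e^(5t)·(I + t·N + (t^2/2)·N^2), where N is the 3×3 nilpotent shift.

After assembling e^{tJ} and conjugating by P, we get:

e^{tB} =
  [-2*t^2*exp(5*t) + t*exp(5*t) + exp(5*t), t^2*exp(5*t) - t*exp(5*t), t^2*exp(5*t)/2 - t*exp(5*t)]
  [-6*t^2*exp(5*t) - t*exp(5*t), 3*t^2*exp(5*t) - t*exp(5*t) + exp(5*t), 3*t^2*exp(5*t)/2 - 2*t*exp(5*t)]
  [4*t^2*exp(5*t) + 6*t*exp(5*t), -2*t^2*exp(5*t) - 2*t*exp(5*t), -t^2*exp(5*t) + exp(5*t)]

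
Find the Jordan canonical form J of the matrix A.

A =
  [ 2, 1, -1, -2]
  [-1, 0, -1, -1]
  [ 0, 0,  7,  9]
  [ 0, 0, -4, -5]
J_2(1) ⊕ J_2(1)

The characteristic polynomial is
  det(x·I − A) = x^4 - 4*x^3 + 6*x^2 - 4*x + 1 = (x - 1)^4

Eigenvalues and multiplicities (the geometric multiplicity of λ is n − rank(A − λI), which equals the number of Jordan blocks for λ):
  λ = 1: algebraic multiplicity = 4, geometric multiplicity = 2

Determining the block sizes for each eigenvalue:
  λ = 1: with am = 4 and gm = 2, the partition is not yet determined (e.g. several partitions of 4 into 2 parts exist). Let N = A − (1)·I. Computing rank(N^1) = 2, rank(N^2) = 0; the number of blocks of size ≥ j is rank(N^{j−1}) − rank(N^j), giving [2, 2]. So we have 2 block(s) of size 2 → block sizes [2, 2]

Assembling the blocks gives a Jordan form
J =
  [1, 1, 0, 0]
  [0, 1, 0, 0]
  [0, 0, 1, 1]
  [0, 0, 0, 1]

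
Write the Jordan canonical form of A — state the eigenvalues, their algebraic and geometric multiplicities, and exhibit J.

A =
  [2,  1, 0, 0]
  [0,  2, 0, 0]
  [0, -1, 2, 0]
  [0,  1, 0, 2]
J_2(2) ⊕ J_1(2) ⊕ J_1(2)

The characteristic polynomial is
  det(x·I − A) = x^4 - 8*x^3 + 24*x^2 - 32*x + 16 = (x - 2)^4

Eigenvalues and multiplicities (the geometric multiplicity of λ is n − rank(A − λI), which equals the number of Jordan blocks for λ):
  λ = 2: algebraic multiplicity = 4, geometric multiplicity = 3

Determining the block sizes for each eigenvalue:
  λ = 2: 3 blocks summing to 4 forces exactly one block of size 2 and the rest size 1 → block sizes [2, 1, 1]

Assembling the blocks gives a Jordan form
J =
  [2, 1, 0, 0]
  [0, 2, 0, 0]
  [0, 0, 2, 0]
  [0, 0, 0, 2]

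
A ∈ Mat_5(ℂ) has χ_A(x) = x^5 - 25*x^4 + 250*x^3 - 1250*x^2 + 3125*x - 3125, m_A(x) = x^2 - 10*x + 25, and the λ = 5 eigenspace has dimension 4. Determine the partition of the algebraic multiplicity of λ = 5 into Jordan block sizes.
Block sizes for λ = 5: [2, 1, 1, 1]

Step 1 — from the characteristic polynomial, algebraic multiplicity of λ = 5 is 5. From dim ker(A − (5)·I) = 4, there are exactly 4 Jordan blocks for λ = 5.
Step 2 — from the minimal polynomial, the factor (x − 5)^2 tells us the largest block for λ = 5 has size 2.
Step 3 — with total size 5, 4 blocks, and largest block 2, the block sizes (in nonincreasing order) are [2, 1, 1, 1].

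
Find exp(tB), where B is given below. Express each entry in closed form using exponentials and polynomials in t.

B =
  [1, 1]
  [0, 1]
e^{tB} =
  [exp(t), t*exp(t)]
  [0, exp(t)]

Strategy: write B = P · J · P⁻¹ where J is a Jordan canonical form, so e^{tB} = P · e^{tJ} · P⁻¹, and e^{tJ} can be computed block-by-block.

B has Jordan form
J =
  [1, 1]
  [0, 1]
(up to reordering of blocks).

Per-block formulas:
  For a 2×2 Jordan block J_2(1): exp(t · J_2(1)) = e^(1t)·(I + t·N), where N is the 2×2 nilpotent shift.

After assembling e^{tJ} and conjugating by P, we get:

e^{tB} =
  [exp(t), t*exp(t)]
  [0, exp(t)]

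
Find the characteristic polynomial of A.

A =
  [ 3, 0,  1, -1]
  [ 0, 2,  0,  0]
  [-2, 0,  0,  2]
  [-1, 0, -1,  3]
x^4 - 8*x^3 + 24*x^2 - 32*x + 16

Expanding det(x·I − A) (e.g. by cofactor expansion or by noting that A is similar to its Jordan form J, which has the same characteristic polynomial as A) gives
  χ_A(x) = x^4 - 8*x^3 + 24*x^2 - 32*x + 16
which factors as (x - 2)^4. The eigenvalues (with algebraic multiplicities) are λ = 2 with multiplicity 4.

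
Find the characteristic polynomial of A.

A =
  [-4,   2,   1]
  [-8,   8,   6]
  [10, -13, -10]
x^3 + 6*x^2 + 12*x + 8

Expanding det(x·I − A) (e.g. by cofactor expansion or by noting that A is similar to its Jordan form J, which has the same characteristic polynomial as A) gives
  χ_A(x) = x^3 + 6*x^2 + 12*x + 8
which factors as (x + 2)^3. The eigenvalues (with algebraic multiplicities) are λ = -2 with multiplicity 3.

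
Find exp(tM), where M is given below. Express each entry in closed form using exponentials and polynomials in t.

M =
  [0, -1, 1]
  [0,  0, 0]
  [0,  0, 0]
e^{tM} =
  [1, -t, t]
  [0, 1, 0]
  [0, 0, 1]

Strategy: write M = P · J · P⁻¹ where J is a Jordan canonical form, so e^{tM} = P · e^{tJ} · P⁻¹, and e^{tJ} can be computed block-by-block.

M has Jordan form
J =
  [0, 1, 0]
  [0, 0, 0]
  [0, 0, 0]
(up to reordering of blocks).

Per-block formulas:
  For a 1×1 block at λ = 0: exp(t · [0]) = [e^(0t)].
  For a 2×2 Jordan block J_2(0): exp(t · J_2(0)) = e^(0t)·(I + t·N), where N is the 2×2 nilpotent shift.

After assembling e^{tJ} and conjugating by P, we get:

e^{tM} =
  [1, -t, t]
  [0, 1, 0]
  [0, 0, 1]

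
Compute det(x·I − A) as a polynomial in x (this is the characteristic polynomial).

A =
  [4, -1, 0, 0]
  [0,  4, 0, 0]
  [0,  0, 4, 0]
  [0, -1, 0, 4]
x^4 - 16*x^3 + 96*x^2 - 256*x + 256

Expanding det(x·I − A) (e.g. by cofactor expansion or by noting that A is similar to its Jordan form J, which has the same characteristic polynomial as A) gives
  χ_A(x) = x^4 - 16*x^3 + 96*x^2 - 256*x + 256
which factors as (x - 4)^4. The eigenvalues (with algebraic multiplicities) are λ = 4 with multiplicity 4.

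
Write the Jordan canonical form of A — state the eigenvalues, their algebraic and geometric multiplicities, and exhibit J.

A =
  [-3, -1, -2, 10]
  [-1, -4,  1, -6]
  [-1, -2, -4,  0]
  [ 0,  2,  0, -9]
J_3(-5) ⊕ J_1(-5)

The characteristic polynomial is
  det(x·I − A) = x^4 + 20*x^3 + 150*x^2 + 500*x + 625 = (x + 5)^4

Eigenvalues and multiplicities (the geometric multiplicity of λ is n − rank(A − λI), which equals the number of Jordan blocks for λ):
  λ = -5: algebraic multiplicity = 4, geometric multiplicity = 2

Determining the block sizes for each eigenvalue:
  λ = -5: with am = 4 and gm = 2, the partition is not yet determined (e.g. several partitions of 4 into 2 parts exist). Let N = A − (-5)·I. Computing rank(N^1) = 2, rank(N^2) = 1, rank(N^3) = 0; the number of blocks of size ≥ j is rank(N^{j−1}) − rank(N^j), giving [2, 1, 1]. So we have 1 block(s) of size 3, 1 block(s) of size 1 → block sizes [3, 1]

Assembling the blocks gives a Jordan form
J =
  [-5,  1,  0,  0]
  [ 0, -5,  1,  0]
  [ 0,  0, -5,  0]
  [ 0,  0,  0, -5]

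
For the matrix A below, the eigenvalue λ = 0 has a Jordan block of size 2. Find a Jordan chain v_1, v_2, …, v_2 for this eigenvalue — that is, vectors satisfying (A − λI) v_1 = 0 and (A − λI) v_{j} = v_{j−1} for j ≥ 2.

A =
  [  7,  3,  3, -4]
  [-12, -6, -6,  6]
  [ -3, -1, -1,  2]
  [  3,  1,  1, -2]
A Jordan chain for λ = 0 of length 2:
v_1 = (1, 0, -1, 1)ᵀ
v_2 = (1, -2, 0, 0)ᵀ

Let N = A − (0)·I. We want v_2 with N^2 v_2 = 0 but N^1 v_2 ≠ 0; then v_{j-1} := N · v_j for j = 2, …, 2.

Pick v_2 = (1, -2, 0, 0)ᵀ.
Then v_1 = N · v_2 = (1, 0, -1, 1)ᵀ.

Sanity check: (A − (0)·I) v_1 = (0, 0, 0, 0)ᵀ = 0. ✓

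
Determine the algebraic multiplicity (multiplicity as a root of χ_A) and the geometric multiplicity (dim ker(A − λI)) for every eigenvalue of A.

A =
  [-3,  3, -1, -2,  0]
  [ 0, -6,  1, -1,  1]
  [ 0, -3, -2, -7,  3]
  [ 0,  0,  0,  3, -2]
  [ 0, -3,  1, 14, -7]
λ = -3: alg = 5, geom = 3

Step 1 — factor the characteristic polynomial to read off the algebraic multiplicities:
  χ_A(x) = (x + 3)^5

Step 2 — compute geometric multiplicities via the rank-nullity identity g(λ) = n − rank(A − λI):
  rank(A − (-3)·I) = 2, so dim ker(A − (-3)·I) = n − 2 = 3

Summary:
  λ = -3: algebraic multiplicity = 5, geometric multiplicity = 3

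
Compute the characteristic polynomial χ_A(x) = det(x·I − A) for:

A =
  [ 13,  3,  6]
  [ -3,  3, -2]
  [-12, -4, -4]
x^3 - 12*x^2 + 48*x - 64

Expanding det(x·I − A) (e.g. by cofactor expansion or by noting that A is similar to its Jordan form J, which has the same characteristic polynomial as A) gives
  χ_A(x) = x^3 - 12*x^2 + 48*x - 64
which factors as (x - 4)^3. The eigenvalues (with algebraic multiplicities) are λ = 4 with multiplicity 3.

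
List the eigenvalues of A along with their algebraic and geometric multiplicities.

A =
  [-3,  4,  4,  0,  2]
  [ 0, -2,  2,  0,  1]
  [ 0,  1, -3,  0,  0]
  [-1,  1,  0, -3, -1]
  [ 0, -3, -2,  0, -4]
λ = -3: alg = 5, geom = 2

Step 1 — factor the characteristic polynomial to read off the algebraic multiplicities:
  χ_A(x) = (x + 3)^5

Step 2 — compute geometric multiplicities via the rank-nullity identity g(λ) = n − rank(A − λI):
  rank(A − (-3)·I) = 3, so dim ker(A − (-3)·I) = n − 3 = 2

Summary:
  λ = -3: algebraic multiplicity = 5, geometric multiplicity = 2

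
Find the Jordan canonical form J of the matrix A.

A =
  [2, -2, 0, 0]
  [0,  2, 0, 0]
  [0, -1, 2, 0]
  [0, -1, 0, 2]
J_2(2) ⊕ J_1(2) ⊕ J_1(2)

The characteristic polynomial is
  det(x·I − A) = x^4 - 8*x^3 + 24*x^2 - 32*x + 16 = (x - 2)^4

Eigenvalues and multiplicities (the geometric multiplicity of λ is n − rank(A − λI), which equals the number of Jordan blocks for λ):
  λ = 2: algebraic multiplicity = 4, geometric multiplicity = 3

Determining the block sizes for each eigenvalue:
  λ = 2: 3 blocks summing to 4 forces exactly one block of size 2 and the rest size 1 → block sizes [2, 1, 1]

Assembling the blocks gives a Jordan form
J =
  [2, 1, 0, 0]
  [0, 2, 0, 0]
  [0, 0, 2, 0]
  [0, 0, 0, 2]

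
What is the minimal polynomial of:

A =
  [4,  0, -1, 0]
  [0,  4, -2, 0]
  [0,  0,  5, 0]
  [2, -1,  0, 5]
x^2 - 9*x + 20

The characteristic polynomial is χ_A(x) = (x - 5)^2*(x - 4)^2, so the eigenvalues are known. The minimal polynomial is
  m_A(x) = Π_λ (x − λ)^{k_λ}
where k_λ is the size of the *largest* Jordan block for λ (equivalently, the smallest k with (A − λI)^k v = 0 for every generalised eigenvector v of λ).

  λ = 4: largest Jordan block has size 1, contributing (x − 4)
  λ = 5: largest Jordan block has size 1, contributing (x − 5)

So m_A(x) = (x - 5)*(x - 4) = x^2 - 9*x + 20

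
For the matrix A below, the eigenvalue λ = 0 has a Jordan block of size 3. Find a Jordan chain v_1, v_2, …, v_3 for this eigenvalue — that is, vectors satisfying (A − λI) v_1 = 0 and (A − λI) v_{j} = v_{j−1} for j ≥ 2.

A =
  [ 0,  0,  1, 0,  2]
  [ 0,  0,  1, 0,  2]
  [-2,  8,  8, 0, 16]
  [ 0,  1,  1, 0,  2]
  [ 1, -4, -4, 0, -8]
A Jordan chain for λ = 0 of length 3:
v_1 = (0, 0, 6, 1, -3)ᵀ
v_2 = (1, 1, 8, 1, -4)ᵀ
v_3 = (0, 0, 1, 0, 0)ᵀ

Let N = A − (0)·I. We want v_3 with N^3 v_3 = 0 but N^2 v_3 ≠ 0; then v_{j-1} := N · v_j for j = 3, …, 2.

Pick v_3 = (0, 0, 1, 0, 0)ᵀ.
Then v_2 = N · v_3 = (1, 1, 8, 1, -4)ᵀ.
Then v_1 = N · v_2 = (0, 0, 6, 1, -3)ᵀ.

Sanity check: (A − (0)·I) v_1 = (0, 0, 0, 0, 0)ᵀ = 0. ✓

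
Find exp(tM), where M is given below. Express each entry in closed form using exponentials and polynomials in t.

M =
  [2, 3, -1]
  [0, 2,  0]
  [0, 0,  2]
e^{tM} =
  [exp(2*t), 3*t*exp(2*t), -t*exp(2*t)]
  [0, exp(2*t), 0]
  [0, 0, exp(2*t)]

Strategy: write M = P · J · P⁻¹ where J is a Jordan canonical form, so e^{tM} = P · e^{tJ} · P⁻¹, and e^{tJ} can be computed block-by-block.

M has Jordan form
J =
  [2, 1, 0]
  [0, 2, 0]
  [0, 0, 2]
(up to reordering of blocks).

Per-block formulas:
  For a 1×1 block at λ = 2: exp(t · [2]) = [e^(2t)].
  For a 2×2 Jordan block J_2(2): exp(t · J_2(2)) = e^(2t)·(I + t·N), where N is the 2×2 nilpotent shift.

After assembling e^{tJ} and conjugating by P, we get:

e^{tM} =
  [exp(2*t), 3*t*exp(2*t), -t*exp(2*t)]
  [0, exp(2*t), 0]
  [0, 0, exp(2*t)]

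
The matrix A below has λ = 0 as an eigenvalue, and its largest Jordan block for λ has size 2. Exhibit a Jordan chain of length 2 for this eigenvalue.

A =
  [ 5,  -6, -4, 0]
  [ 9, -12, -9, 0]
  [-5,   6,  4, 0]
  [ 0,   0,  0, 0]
A Jordan chain for λ = 0 of length 2:
v_1 = (4, 6, -4, 0)ᵀ
v_2 = (2, 1, 0, 0)ᵀ

Let N = A − (0)·I. We want v_2 with N^2 v_2 = 0 but N^1 v_2 ≠ 0; then v_{j-1} := N · v_j for j = 2, …, 2.

Pick v_2 = (2, 1, 0, 0)ᵀ.
Then v_1 = N · v_2 = (4, 6, -4, 0)ᵀ.

Sanity check: (A − (0)·I) v_1 = (0, 0, 0, 0)ᵀ = 0. ✓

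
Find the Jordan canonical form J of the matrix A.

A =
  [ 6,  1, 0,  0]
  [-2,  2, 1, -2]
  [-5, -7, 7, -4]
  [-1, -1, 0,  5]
J_3(5) ⊕ J_1(5)

The characteristic polynomial is
  det(x·I − A) = x^4 - 20*x^3 + 150*x^2 - 500*x + 625 = (x - 5)^4

Eigenvalues and multiplicities (the geometric multiplicity of λ is n − rank(A − λI), which equals the number of Jordan blocks for λ):
  λ = 5: algebraic multiplicity = 4, geometric multiplicity = 2

Determining the block sizes for each eigenvalue:
  λ = 5: with am = 4 and gm = 2, the partition is not yet determined (e.g. several partitions of 4 into 2 parts exist). Let N = A − (5)·I. Computing rank(N^1) = 2, rank(N^2) = 1, rank(N^3) = 0; the number of blocks of size ≥ j is rank(N^{j−1}) − rank(N^j), giving [2, 1, 1]. So we have 1 block(s) of size 3, 1 block(s) of size 1 → block sizes [3, 1]

Assembling the blocks gives a Jordan form
J =
  [5, 1, 0, 0]
  [0, 5, 1, 0]
  [0, 0, 5, 0]
  [0, 0, 0, 5]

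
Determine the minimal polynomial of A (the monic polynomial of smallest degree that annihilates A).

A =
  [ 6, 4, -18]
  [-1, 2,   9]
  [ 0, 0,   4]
x^2 - 8*x + 16

The characteristic polynomial is χ_A(x) = (x - 4)^3, so the eigenvalues are known. The minimal polynomial is
  m_A(x) = Π_λ (x − λ)^{k_λ}
where k_λ is the size of the *largest* Jordan block for λ (equivalently, the smallest k with (A − λI)^k v = 0 for every generalised eigenvector v of λ).

  λ = 4: largest Jordan block has size 2, contributing (x − 4)^2

So m_A(x) = (x - 4)^2 = x^2 - 8*x + 16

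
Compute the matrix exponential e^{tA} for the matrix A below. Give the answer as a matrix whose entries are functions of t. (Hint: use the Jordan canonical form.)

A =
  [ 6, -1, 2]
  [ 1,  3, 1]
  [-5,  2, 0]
e^{tA} =
  [-t^2*exp(3*t) + 3*t*exp(3*t) + exp(3*t), t^2*exp(3*t)/2 - t*exp(3*t), -t^2*exp(3*t)/2 + 2*t*exp(3*t)]
  [-t^2*exp(3*t) + t*exp(3*t), t^2*exp(3*t)/2 + exp(3*t), -t^2*exp(3*t)/2 + t*exp(3*t)]
  [t^2*exp(3*t) - 5*t*exp(3*t), -t^2*exp(3*t)/2 + 2*t*exp(3*t), t^2*exp(3*t)/2 - 3*t*exp(3*t) + exp(3*t)]

Strategy: write A = P · J · P⁻¹ where J is a Jordan canonical form, so e^{tA} = P · e^{tJ} · P⁻¹, and e^{tJ} can be computed block-by-block.

A has Jordan form
J =
  [3, 1, 0]
  [0, 3, 1]
  [0, 0, 3]
(up to reordering of blocks).

Per-block formulas:
  For a 3×3 Jordan block J_3(3): exp(t · J_3(3)) = e^(3t)·(I + t·N + (t^2/2)·N^2), where N is the 3×3 nilpotent shift.

After assembling e^{tJ} and conjugating by P, we get:

e^{tA} =
  [-t^2*exp(3*t) + 3*t*exp(3*t) + exp(3*t), t^2*exp(3*t)/2 - t*exp(3*t), -t^2*exp(3*t)/2 + 2*t*exp(3*t)]
  [-t^2*exp(3*t) + t*exp(3*t), t^2*exp(3*t)/2 + exp(3*t), -t^2*exp(3*t)/2 + t*exp(3*t)]
  [t^2*exp(3*t) - 5*t*exp(3*t), -t^2*exp(3*t)/2 + 2*t*exp(3*t), t^2*exp(3*t)/2 - 3*t*exp(3*t) + exp(3*t)]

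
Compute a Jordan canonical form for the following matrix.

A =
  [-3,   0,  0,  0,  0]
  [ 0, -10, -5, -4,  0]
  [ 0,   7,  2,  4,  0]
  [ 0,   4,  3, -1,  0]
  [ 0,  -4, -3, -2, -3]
J_3(-3) ⊕ J_1(-3) ⊕ J_1(-3)

The characteristic polynomial is
  det(x·I − A) = x^5 + 15*x^4 + 90*x^3 + 270*x^2 + 405*x + 243 = (x + 3)^5

Eigenvalues and multiplicities (the geometric multiplicity of λ is n − rank(A − λI), which equals the number of Jordan blocks for λ):
  λ = -3: algebraic multiplicity = 5, geometric multiplicity = 3

Determining the block sizes for each eigenvalue:
  λ = -3: with am = 5 and gm = 3, the partition is not yet determined (e.g. several partitions of 5 into 3 parts exist). Let N = A − (-3)·I. Computing rank(N^1) = 2, rank(N^2) = 1, rank(N^3) = 0; the number of blocks of size ≥ j is rank(N^{j−1}) − rank(N^j), giving [3, 1, 1]. So we have 1 block(s) of size 3, 2 block(s) of size 1 → block sizes [3, 1, 1]

Assembling the blocks gives a Jordan form
J =
  [-3,  1,  0,  0,  0]
  [ 0, -3,  1,  0,  0]
  [ 0,  0, -3,  0,  0]
  [ 0,  0,  0, -3,  0]
  [ 0,  0,  0,  0, -3]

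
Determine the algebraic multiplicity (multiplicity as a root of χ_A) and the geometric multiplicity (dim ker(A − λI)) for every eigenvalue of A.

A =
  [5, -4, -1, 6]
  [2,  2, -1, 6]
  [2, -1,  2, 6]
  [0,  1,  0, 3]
λ = 3: alg = 4, geom = 2

Step 1 — factor the characteristic polynomial to read off the algebraic multiplicities:
  χ_A(x) = (x - 3)^4

Step 2 — compute geometric multiplicities via the rank-nullity identity g(λ) = n − rank(A − λI):
  rank(A − (3)·I) = 2, so dim ker(A − (3)·I) = n − 2 = 2

Summary:
  λ = 3: algebraic multiplicity = 4, geometric multiplicity = 2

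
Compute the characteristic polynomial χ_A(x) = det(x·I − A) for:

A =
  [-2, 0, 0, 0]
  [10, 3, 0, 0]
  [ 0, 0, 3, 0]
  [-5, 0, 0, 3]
x^4 - 7*x^3 + 9*x^2 + 27*x - 54

Expanding det(x·I − A) (e.g. by cofactor expansion or by noting that A is similar to its Jordan form J, which has the same characteristic polynomial as A) gives
  χ_A(x) = x^4 - 7*x^3 + 9*x^2 + 27*x - 54
which factors as (x - 3)^3*(x + 2). The eigenvalues (with algebraic multiplicities) are λ = -2 with multiplicity 1, λ = 3 with multiplicity 3.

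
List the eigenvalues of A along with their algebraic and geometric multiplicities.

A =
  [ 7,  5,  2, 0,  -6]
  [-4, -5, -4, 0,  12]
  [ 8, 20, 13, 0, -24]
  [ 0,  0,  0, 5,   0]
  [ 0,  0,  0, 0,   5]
λ = 5: alg = 5, geom = 4

Step 1 — factor the characteristic polynomial to read off the algebraic multiplicities:
  χ_A(x) = (x - 5)^5

Step 2 — compute geometric multiplicities via the rank-nullity identity g(λ) = n − rank(A − λI):
  rank(A − (5)·I) = 1, so dim ker(A − (5)·I) = n − 1 = 4

Summary:
  λ = 5: algebraic multiplicity = 5, geometric multiplicity = 4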